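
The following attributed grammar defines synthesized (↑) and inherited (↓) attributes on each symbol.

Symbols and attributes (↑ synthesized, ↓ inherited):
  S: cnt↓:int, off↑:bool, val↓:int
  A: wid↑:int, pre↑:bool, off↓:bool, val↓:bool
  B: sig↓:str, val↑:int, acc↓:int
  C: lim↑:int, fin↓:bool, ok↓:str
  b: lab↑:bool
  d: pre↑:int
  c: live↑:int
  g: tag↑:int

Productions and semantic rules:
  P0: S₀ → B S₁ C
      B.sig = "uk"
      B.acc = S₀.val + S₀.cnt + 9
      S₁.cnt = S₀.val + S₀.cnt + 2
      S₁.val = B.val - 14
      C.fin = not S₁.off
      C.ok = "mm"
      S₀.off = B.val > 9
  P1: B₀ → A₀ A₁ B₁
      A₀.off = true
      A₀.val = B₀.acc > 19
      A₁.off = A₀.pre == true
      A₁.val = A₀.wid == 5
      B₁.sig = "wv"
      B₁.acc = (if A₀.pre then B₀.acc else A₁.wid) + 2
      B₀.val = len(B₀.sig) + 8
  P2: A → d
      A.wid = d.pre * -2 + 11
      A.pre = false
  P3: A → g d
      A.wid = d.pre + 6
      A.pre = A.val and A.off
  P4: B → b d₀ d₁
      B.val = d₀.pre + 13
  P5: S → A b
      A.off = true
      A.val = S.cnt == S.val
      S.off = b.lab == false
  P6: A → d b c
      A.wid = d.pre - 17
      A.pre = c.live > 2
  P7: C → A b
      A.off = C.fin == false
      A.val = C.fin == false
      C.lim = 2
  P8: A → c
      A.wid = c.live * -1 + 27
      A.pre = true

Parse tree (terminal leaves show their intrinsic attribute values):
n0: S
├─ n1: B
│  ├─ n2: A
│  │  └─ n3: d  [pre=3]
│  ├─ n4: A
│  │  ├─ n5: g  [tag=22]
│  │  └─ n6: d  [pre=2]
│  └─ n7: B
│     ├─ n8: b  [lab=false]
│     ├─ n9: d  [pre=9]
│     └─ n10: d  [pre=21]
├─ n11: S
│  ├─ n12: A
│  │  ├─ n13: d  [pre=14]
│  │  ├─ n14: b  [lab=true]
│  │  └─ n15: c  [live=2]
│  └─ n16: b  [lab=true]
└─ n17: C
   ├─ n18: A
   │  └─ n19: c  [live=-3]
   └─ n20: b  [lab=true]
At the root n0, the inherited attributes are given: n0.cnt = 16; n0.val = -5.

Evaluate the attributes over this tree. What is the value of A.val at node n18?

false

1. n0.cnt = 16  [given at root]
2. n0.val = -5  [given at root]
3. n1.sig = "uk"  ["uk"]
4. n1.acc = 20  [S₀.val + S₀.cnt + 9]
5. n2.off = true  [true]
6. n2.val = true  [B₀.acc > 19]
7. n3.pre = 3  [terminal]
8. n2.wid = 5  [d.pre * -2 + 11]
9. n2.pre = false  [false]
10. n4.off = false  [A₀.pre == true]
11. n4.val = true  [A₀.wid == 5]
12. n5.tag = 22  [terminal]
13. n6.pre = 2  [terminal]
14. n4.wid = 8  [d.pre + 6]
15. n4.pre = false  [A.val and A.off]
16. n7.sig = "wv"  ["wv"]
17. n7.acc = 10  [(if A₀.pre then B₀.acc else A₁.wid) + 2]
18. n8.lab = false  [terminal]
19. n9.pre = 9  [terminal]
20. n10.pre = 21  [terminal]
21. n7.val = 22  [d₀.pre + 13]
22. n1.val = 10  [len(B₀.sig) + 8]
23. n11.cnt = 13  [S₀.val + S₀.cnt + 2]
24. n11.val = -4  [B.val - 14]
25. n12.off = true  [true]
26. n12.val = false  [S.cnt == S.val]
27. n13.pre = 14  [terminal]
28. n14.lab = true  [terminal]
29. n15.live = 2  [terminal]
30. n12.wid = -3  [d.pre - 17]
31. n12.pre = false  [c.live > 2]
32. n16.lab = true  [terminal]
33. n11.off = false  [b.lab == false]
34. n17.fin = true  [not S₁.off]
35. n17.ok = "mm"  ["mm"]
36. n18.off = false  [C.fin == false]
37. n18.val = false  [C.fin == false]
38. n19.live = -3  [terminal]
39. n18.wid = 30  [c.live * -1 + 27]
40. n18.pre = true  [true]
41. n20.lab = true  [terminal]
42. n17.lim = 2  [2]
43. n0.off = true  [B.val > 9]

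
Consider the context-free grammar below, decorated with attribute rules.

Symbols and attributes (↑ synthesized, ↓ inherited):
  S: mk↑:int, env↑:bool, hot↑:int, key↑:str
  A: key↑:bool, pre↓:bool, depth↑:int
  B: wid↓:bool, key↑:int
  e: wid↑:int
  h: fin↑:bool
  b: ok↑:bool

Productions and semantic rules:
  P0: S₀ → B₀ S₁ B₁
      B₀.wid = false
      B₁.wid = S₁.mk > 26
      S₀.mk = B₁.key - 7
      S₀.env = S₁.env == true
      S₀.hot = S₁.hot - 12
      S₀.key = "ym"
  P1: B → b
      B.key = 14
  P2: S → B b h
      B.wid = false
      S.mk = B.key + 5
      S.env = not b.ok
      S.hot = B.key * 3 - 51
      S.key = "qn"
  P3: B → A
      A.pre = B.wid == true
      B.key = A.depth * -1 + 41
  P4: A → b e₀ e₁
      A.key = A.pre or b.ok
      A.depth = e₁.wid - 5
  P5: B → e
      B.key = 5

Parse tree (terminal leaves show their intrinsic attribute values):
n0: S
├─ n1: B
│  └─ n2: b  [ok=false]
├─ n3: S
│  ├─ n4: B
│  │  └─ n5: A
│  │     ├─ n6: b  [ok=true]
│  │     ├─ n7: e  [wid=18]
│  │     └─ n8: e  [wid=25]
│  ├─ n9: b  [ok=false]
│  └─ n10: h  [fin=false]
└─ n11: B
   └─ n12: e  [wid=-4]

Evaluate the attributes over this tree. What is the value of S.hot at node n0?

1. n1.wid = false  [false]
2. n2.ok = false  [terminal]
3. n1.key = 14  [14]
4. n4.wid = false  [false]
5. n5.pre = false  [B.wid == true]
6. n6.ok = true  [terminal]
7. n7.wid = 18  [terminal]
8. n8.wid = 25  [terminal]
9. n5.key = true  [A.pre or b.ok]
10. n5.depth = 20  [e₁.wid - 5]
11. n4.key = 21  [A.depth * -1 + 41]
12. n9.ok = false  [terminal]
13. n10.fin = false  [terminal]
14. n3.mk = 26  [B.key + 5]
15. n3.env = true  [not b.ok]
16. n3.hot = 12  [B.key * 3 - 51]
17. n3.key = "qn"  ["qn"]
18. n11.wid = false  [S₁.mk > 26]
19. n12.wid = -4  [terminal]
20. n11.key = 5  [5]
21. n0.mk = -2  [B₁.key - 7]
22. n0.env = true  [S₁.env == true]
23. n0.hot = 0  [S₁.hot - 12]
24. n0.key = "ym"  ["ym"]

0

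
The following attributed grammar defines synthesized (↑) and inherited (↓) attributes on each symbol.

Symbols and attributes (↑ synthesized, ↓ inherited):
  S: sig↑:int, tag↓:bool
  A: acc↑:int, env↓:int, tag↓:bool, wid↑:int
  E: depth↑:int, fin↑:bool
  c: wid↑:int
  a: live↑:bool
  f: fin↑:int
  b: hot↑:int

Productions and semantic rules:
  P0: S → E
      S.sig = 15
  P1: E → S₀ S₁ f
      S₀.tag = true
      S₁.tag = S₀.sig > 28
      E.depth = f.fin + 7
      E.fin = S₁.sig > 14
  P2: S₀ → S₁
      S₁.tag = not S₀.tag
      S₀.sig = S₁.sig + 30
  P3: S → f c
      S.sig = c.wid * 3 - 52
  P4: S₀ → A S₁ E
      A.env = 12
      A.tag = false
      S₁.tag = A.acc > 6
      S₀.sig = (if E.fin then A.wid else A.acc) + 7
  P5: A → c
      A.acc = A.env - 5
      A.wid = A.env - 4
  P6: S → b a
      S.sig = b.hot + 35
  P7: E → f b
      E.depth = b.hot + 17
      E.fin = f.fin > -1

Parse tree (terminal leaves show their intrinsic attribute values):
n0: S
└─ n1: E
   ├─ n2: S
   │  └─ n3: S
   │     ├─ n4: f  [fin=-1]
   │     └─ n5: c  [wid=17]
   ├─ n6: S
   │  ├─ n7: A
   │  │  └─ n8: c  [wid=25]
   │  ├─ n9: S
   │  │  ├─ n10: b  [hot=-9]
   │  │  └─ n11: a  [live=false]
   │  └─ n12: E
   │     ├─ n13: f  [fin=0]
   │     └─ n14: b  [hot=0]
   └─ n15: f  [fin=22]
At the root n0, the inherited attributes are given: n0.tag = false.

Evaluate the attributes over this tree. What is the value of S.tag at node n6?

1. n0.tag = false  [given at root]
2. n2.tag = true  [true]
3. n3.tag = false  [not S₀.tag]
4. n4.fin = -1  [terminal]
5. n5.wid = 17  [terminal]
6. n3.sig = -1  [c.wid * 3 - 52]
7. n2.sig = 29  [S₁.sig + 30]
8. n6.tag = true  [S₀.sig > 28]
9. n7.env = 12  [12]
10. n7.tag = false  [false]
11. n8.wid = 25  [terminal]
12. n7.acc = 7  [A.env - 5]
13. n7.wid = 8  [A.env - 4]
14. n9.tag = true  [A.acc > 6]
15. n10.hot = -9  [terminal]
16. n11.live = false  [terminal]
17. n9.sig = 26  [b.hot + 35]
18. n13.fin = 0  [terminal]
19. n14.hot = 0  [terminal]
20. n12.depth = 17  [b.hot + 17]
21. n12.fin = true  [f.fin > -1]
22. n6.sig = 15  [(if E.fin then A.wid else A.acc) + 7]
23. n15.fin = 22  [terminal]
24. n1.depth = 29  [f.fin + 7]
25. n1.fin = true  [S₁.sig > 14]
26. n0.sig = 15  [15]

true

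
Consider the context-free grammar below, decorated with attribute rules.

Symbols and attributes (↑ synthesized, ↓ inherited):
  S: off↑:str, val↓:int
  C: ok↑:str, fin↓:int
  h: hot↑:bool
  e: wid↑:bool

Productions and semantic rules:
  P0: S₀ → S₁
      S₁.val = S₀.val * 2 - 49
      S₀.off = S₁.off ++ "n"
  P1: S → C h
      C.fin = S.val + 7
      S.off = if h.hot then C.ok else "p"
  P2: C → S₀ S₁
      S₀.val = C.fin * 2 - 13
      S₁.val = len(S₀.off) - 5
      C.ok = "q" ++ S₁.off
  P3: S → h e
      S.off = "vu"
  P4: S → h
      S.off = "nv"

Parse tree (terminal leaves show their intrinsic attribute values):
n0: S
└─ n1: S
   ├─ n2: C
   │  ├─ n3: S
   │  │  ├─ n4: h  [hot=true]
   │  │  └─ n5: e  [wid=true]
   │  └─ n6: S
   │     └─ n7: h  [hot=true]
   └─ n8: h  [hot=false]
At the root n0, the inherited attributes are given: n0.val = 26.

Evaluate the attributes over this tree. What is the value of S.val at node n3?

7

1. n0.val = 26  [given at root]
2. n1.val = 3  [S₀.val * 2 - 49]
3. n2.fin = 10  [S.val + 7]
4. n3.val = 7  [C.fin * 2 - 13]
5. n4.hot = true  [terminal]
6. n5.wid = true  [terminal]
7. n3.off = "vu"  ["vu"]
8. n6.val = -3  [len(S₀.off) - 5]
9. n7.hot = true  [terminal]
10. n6.off = "nv"  ["nv"]
11. n2.ok = "qnv"  ["q" ++ S₁.off]
12. n8.hot = false  [terminal]
13. n1.off = "p"  [if h.hot then C.ok else "p"]
14. n0.off = "pn"  [S₁.off ++ "n"]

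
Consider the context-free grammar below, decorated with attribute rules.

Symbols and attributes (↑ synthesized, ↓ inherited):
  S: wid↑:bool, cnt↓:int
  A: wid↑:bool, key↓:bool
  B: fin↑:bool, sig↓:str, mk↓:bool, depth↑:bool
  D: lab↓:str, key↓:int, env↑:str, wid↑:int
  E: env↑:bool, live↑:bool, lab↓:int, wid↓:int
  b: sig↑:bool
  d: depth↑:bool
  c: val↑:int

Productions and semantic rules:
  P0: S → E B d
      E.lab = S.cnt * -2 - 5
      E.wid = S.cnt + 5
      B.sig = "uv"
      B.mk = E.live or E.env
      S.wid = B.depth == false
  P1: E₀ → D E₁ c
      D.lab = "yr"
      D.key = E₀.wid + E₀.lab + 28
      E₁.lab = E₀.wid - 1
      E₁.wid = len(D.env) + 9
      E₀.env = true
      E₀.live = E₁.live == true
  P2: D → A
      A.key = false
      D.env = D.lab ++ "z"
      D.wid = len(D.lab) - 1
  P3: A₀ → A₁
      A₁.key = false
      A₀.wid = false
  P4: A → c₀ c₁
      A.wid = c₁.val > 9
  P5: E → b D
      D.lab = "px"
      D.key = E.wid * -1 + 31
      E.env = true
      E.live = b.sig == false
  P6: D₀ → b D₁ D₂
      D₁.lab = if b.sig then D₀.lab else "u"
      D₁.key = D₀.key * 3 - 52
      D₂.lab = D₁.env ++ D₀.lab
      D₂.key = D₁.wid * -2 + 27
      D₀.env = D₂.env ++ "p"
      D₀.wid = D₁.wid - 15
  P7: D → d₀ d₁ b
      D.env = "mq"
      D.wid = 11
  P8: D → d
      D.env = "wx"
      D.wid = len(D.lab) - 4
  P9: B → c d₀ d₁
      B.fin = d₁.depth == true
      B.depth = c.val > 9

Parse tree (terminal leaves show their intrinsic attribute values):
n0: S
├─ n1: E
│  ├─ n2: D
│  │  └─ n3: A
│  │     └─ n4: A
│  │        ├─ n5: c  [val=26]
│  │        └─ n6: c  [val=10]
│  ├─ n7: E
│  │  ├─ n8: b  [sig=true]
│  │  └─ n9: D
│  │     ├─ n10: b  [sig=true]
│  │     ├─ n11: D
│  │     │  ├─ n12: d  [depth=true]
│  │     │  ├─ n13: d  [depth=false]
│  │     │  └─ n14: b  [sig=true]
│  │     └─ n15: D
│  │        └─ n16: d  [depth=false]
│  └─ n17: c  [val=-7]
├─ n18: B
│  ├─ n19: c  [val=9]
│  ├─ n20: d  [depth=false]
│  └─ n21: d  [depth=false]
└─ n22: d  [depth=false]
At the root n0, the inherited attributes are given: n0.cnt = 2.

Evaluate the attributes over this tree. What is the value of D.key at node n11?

1. n0.cnt = 2  [given at root]
2. n1.lab = -9  [S.cnt * -2 - 5]
3. n1.wid = 7  [S.cnt + 5]
4. n2.lab = "yr"  ["yr"]
5. n2.key = 26  [E₀.wid + E₀.lab + 28]
6. n3.key = false  [false]
7. n4.key = false  [false]
8. n5.val = 26  [terminal]
9. n6.val = 10  [terminal]
10. n4.wid = true  [c₁.val > 9]
11. n3.wid = false  [false]
12. n2.env = "yrz"  [D.lab ++ "z"]
13. n2.wid = 1  [len(D.lab) - 1]
14. n7.lab = 6  [E₀.wid - 1]
15. n7.wid = 12  [len(D.env) + 9]
16. n8.sig = true  [terminal]
17. n9.lab = "px"  ["px"]
18. n9.key = 19  [E.wid * -1 + 31]
19. n10.sig = true  [terminal]
20. n11.lab = "px"  [if b.sig then D₀.lab else "u"]
21. n11.key = 5  [D₀.key * 3 - 52]
22. n12.depth = true  [terminal]
23. n13.depth = false  [terminal]
24. n14.sig = true  [terminal]
25. n11.env = "mq"  ["mq"]
26. n11.wid = 11  [11]
27. n15.lab = "mqpx"  [D₁.env ++ D₀.lab]
28. n15.key = 5  [D₁.wid * -2 + 27]
29. n16.depth = false  [terminal]
30. n15.env = "wx"  ["wx"]
31. n15.wid = 0  [len(D.lab) - 4]
32. n9.env = "wxp"  [D₂.env ++ "p"]
33. n9.wid = -4  [D₁.wid - 15]
34. n7.env = true  [true]
35. n7.live = false  [b.sig == false]
36. n17.val = -7  [terminal]
37. n1.env = true  [true]
38. n1.live = false  [E₁.live == true]
39. n18.sig = "uv"  ["uv"]
40. n18.mk = true  [E.live or E.env]
41. n19.val = 9  [terminal]
42. n20.depth = false  [terminal]
43. n21.depth = false  [terminal]
44. n18.fin = false  [d₁.depth == true]
45. n18.depth = false  [c.val > 9]
46. n22.depth = false  [terminal]
47. n0.wid = true  [B.depth == false]

5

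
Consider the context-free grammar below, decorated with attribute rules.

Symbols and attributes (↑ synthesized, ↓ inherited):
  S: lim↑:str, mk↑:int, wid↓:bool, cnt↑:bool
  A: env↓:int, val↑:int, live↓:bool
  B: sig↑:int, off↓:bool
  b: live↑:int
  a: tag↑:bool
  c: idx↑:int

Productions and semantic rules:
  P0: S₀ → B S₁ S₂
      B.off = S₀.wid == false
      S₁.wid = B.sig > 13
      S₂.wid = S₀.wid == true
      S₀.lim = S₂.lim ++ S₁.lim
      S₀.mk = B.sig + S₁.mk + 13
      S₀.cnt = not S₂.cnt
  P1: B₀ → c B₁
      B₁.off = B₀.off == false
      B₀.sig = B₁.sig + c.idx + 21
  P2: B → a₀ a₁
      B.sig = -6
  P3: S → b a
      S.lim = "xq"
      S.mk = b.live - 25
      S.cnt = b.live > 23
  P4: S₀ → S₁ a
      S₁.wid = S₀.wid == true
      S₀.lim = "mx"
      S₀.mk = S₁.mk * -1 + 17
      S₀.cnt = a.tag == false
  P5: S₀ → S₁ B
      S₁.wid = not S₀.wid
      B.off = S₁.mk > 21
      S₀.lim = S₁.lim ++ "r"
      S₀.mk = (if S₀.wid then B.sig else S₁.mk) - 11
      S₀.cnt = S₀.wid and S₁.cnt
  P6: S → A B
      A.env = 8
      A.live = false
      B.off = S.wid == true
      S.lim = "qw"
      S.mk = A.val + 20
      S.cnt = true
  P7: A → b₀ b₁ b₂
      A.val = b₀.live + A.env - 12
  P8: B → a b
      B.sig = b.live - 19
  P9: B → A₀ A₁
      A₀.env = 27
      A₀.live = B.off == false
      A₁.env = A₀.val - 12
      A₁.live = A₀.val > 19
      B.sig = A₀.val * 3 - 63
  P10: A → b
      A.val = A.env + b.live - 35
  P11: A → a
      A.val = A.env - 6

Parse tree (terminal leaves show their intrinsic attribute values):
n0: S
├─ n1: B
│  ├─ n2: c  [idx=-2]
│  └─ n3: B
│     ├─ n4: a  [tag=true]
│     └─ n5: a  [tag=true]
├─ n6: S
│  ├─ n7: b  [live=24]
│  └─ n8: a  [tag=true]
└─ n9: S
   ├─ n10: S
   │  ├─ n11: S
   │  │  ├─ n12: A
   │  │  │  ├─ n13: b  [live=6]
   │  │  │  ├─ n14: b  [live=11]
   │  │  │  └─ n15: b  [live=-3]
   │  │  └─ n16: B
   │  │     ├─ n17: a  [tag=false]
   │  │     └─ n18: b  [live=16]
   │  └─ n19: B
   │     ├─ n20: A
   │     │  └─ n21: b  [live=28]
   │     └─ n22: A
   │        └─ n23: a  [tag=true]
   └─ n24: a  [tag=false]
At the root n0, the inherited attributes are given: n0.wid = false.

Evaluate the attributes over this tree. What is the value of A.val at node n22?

1. n0.wid = false  [given at root]
2. n1.off = true  [S₀.wid == false]
3. n2.idx = -2  [terminal]
4. n3.off = false  [B₀.off == false]
5. n4.tag = true  [terminal]
6. n5.tag = true  [terminal]
7. n3.sig = -6  [-6]
8. n1.sig = 13  [B₁.sig + c.idx + 21]
9. n6.wid = false  [B.sig > 13]
10. n7.live = 24  [terminal]
11. n8.tag = true  [terminal]
12. n6.lim = "xq"  ["xq"]
13. n6.mk = -1  [b.live - 25]
14. n6.cnt = true  [b.live > 23]
15. n9.wid = false  [S₀.wid == true]
16. n10.wid = false  [S₀.wid == true]
17. n11.wid = true  [not S₀.wid]
18. n12.env = 8  [8]
19. n12.live = false  [false]
20. n13.live = 6  [terminal]
21. n14.live = 11  [terminal]
22. n15.live = -3  [terminal]
23. n12.val = 2  [b₀.live + A.env - 12]
24. n16.off = true  [S.wid == true]
25. n17.tag = false  [terminal]
26. n18.live = 16  [terminal]
27. n16.sig = -3  [b.live - 19]
28. n11.lim = "qw"  ["qw"]
29. n11.mk = 22  [A.val + 20]
30. n11.cnt = true  [true]
31. n19.off = true  [S₁.mk > 21]
32. n20.env = 27  [27]
33. n20.live = false  [B.off == false]
34. n21.live = 28  [terminal]
35. n20.val = 20  [A.env + b.live - 35]
36. n22.env = 8  [A₀.val - 12]
37. n22.live = true  [A₀.val > 19]
38. n23.tag = true  [terminal]
39. n22.val = 2  [A.env - 6]
40. n19.sig = -3  [A₀.val * 3 - 63]
41. n10.lim = "qwr"  [S₁.lim ++ "r"]
42. n10.mk = 11  [(if S₀.wid then B.sig else S₁.mk) - 11]
43. n10.cnt = false  [S₀.wid and S₁.cnt]
44. n24.tag = false  [terminal]
45. n9.lim = "mx"  ["mx"]
46. n9.mk = 6  [S₁.mk * -1 + 17]
47. n9.cnt = true  [a.tag == false]
48. n0.lim = "mxxq"  [S₂.lim ++ S₁.lim]
49. n0.mk = 25  [B.sig + S₁.mk + 13]
50. n0.cnt = false  [not S₂.cnt]

2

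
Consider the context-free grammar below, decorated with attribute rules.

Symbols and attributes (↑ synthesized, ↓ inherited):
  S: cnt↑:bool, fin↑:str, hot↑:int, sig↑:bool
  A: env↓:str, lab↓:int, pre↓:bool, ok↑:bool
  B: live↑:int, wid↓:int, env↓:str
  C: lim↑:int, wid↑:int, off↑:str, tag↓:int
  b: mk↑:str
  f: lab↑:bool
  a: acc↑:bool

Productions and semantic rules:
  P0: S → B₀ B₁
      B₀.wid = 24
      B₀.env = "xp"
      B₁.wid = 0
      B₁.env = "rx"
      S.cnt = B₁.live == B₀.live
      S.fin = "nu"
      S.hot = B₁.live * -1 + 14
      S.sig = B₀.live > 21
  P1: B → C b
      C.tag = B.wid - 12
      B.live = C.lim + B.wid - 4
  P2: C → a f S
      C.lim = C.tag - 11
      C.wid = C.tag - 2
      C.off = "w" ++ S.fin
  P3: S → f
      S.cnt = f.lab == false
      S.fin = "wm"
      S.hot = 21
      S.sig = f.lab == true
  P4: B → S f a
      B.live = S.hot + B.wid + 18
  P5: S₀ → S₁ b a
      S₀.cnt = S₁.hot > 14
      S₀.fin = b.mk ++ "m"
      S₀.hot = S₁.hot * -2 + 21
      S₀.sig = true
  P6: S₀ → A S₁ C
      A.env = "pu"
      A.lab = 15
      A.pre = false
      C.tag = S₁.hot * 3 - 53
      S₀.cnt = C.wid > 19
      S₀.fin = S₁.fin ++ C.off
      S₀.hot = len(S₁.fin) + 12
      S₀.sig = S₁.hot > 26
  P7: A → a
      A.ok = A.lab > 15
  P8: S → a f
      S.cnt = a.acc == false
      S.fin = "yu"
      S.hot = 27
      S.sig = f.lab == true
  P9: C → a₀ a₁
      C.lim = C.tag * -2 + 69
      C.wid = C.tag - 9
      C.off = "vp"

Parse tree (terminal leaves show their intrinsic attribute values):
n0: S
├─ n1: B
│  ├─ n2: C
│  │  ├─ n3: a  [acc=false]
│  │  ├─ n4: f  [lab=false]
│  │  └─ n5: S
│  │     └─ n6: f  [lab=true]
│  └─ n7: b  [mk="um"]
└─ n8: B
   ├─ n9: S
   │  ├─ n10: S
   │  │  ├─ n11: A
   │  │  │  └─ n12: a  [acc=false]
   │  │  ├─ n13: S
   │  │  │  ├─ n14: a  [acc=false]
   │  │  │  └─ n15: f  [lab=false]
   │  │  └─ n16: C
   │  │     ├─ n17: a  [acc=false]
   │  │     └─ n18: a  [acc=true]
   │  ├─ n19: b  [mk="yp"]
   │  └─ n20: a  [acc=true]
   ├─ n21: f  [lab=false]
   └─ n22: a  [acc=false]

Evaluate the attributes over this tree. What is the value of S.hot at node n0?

3

1. n1.wid = 24  [24]
2. n1.env = "xp"  ["xp"]
3. n2.tag = 12  [B.wid - 12]
4. n3.acc = false  [terminal]
5. n4.lab = false  [terminal]
6. n6.lab = true  [terminal]
7. n5.cnt = false  [f.lab == false]
8. n5.fin = "wm"  ["wm"]
9. n5.hot = 21  [21]
10. n5.sig = true  [f.lab == true]
11. n2.lim = 1  [C.tag - 11]
12. n2.wid = 10  [C.tag - 2]
13. n2.off = "wwm"  ["w" ++ S.fin]
14. n7.mk = "um"  [terminal]
15. n1.live = 21  [C.lim + B.wid - 4]
16. n8.wid = 0  [0]
17. n8.env = "rx"  ["rx"]
18. n11.env = "pu"  ["pu"]
19. n11.lab = 15  [15]
20. n11.pre = false  [false]
21. n12.acc = false  [terminal]
22. n11.ok = false  [A.lab > 15]
23. n14.acc = false  [terminal]
24. n15.lab = false  [terminal]
25. n13.cnt = true  [a.acc == false]
26. n13.fin = "yu"  ["yu"]
27. n13.hot = 27  [27]
28. n13.sig = false  [f.lab == true]
29. n16.tag = 28  [S₁.hot * 3 - 53]
30. n17.acc = false  [terminal]
31. n18.acc = true  [terminal]
32. n16.lim = 13  [C.tag * -2 + 69]
33. n16.wid = 19  [C.tag - 9]
34. n16.off = "vp"  ["vp"]
35. n10.cnt = false  [C.wid > 19]
36. n10.fin = "yuvp"  [S₁.fin ++ C.off]
37. n10.hot = 14  [len(S₁.fin) + 12]
38. n10.sig = true  [S₁.hot > 26]
39. n19.mk = "yp"  [terminal]
40. n20.acc = true  [terminal]
41. n9.cnt = false  [S₁.hot > 14]
42. n9.fin = "ypm"  [b.mk ++ "m"]
43. n9.hot = -7  [S₁.hot * -2 + 21]
44. n9.sig = true  [true]
45. n21.lab = false  [terminal]
46. n22.acc = false  [terminal]
47. n8.live = 11  [S.hot + B.wid + 18]
48. n0.cnt = false  [B₁.live == B₀.live]
49. n0.fin = "nu"  ["nu"]
50. n0.hot = 3  [B₁.live * -1 + 14]
51. n0.sig = false  [B₀.live > 21]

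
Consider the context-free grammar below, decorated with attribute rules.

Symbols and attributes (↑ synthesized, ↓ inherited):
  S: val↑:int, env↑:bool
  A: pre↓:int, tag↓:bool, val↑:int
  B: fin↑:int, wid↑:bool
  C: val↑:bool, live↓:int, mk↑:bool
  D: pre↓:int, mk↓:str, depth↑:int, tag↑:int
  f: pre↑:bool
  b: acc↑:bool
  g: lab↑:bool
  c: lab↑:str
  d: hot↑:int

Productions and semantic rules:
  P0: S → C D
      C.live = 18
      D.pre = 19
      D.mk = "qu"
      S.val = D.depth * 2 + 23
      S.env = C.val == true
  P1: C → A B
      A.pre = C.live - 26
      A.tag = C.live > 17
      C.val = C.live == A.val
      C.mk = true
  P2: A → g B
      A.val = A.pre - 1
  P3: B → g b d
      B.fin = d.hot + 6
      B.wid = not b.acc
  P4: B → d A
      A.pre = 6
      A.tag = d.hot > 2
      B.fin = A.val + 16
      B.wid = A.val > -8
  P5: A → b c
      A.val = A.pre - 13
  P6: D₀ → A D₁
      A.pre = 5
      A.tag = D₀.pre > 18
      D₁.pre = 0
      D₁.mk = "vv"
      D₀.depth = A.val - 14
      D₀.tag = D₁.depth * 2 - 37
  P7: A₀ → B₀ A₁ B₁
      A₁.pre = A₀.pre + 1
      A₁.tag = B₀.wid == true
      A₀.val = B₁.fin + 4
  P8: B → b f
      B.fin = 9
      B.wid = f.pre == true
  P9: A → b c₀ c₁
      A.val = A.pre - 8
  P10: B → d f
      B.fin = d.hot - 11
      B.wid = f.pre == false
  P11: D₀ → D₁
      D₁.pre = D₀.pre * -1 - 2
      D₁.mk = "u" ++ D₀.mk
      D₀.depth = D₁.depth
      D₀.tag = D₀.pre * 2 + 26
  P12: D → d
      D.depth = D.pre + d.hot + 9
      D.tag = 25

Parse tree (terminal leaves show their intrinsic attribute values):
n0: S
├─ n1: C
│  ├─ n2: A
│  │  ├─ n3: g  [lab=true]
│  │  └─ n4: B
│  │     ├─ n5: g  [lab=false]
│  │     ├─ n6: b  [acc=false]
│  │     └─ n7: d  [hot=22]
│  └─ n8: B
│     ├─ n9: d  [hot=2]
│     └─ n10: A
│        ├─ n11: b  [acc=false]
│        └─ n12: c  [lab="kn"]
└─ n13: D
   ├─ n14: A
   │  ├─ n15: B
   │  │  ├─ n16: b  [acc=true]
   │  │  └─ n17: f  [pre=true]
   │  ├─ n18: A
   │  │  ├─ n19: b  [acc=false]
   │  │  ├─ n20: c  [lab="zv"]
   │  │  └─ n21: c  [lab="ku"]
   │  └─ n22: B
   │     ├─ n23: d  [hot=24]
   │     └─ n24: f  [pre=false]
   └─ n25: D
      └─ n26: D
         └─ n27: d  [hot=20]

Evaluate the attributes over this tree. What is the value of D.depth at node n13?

1. n1.live = 18  [18]
2. n2.pre = -8  [C.live - 26]
3. n2.tag = true  [C.live > 17]
4. n3.lab = true  [terminal]
5. n5.lab = false  [terminal]
6. n6.acc = false  [terminal]
7. n7.hot = 22  [terminal]
8. n4.fin = 28  [d.hot + 6]
9. n4.wid = true  [not b.acc]
10. n2.val = -9  [A.pre - 1]
11. n9.hot = 2  [terminal]
12. n10.pre = 6  [6]
13. n10.tag = false  [d.hot > 2]
14. n11.acc = false  [terminal]
15. n12.lab = "kn"  [terminal]
16. n10.val = -7  [A.pre - 13]
17. n8.fin = 9  [A.val + 16]
18. n8.wid = true  [A.val > -8]
19. n1.val = false  [C.live == A.val]
20. n1.mk = true  [true]
21. n13.pre = 19  [19]
22. n13.mk = "qu"  ["qu"]
23. n14.pre = 5  [5]
24. n14.tag = true  [D₀.pre > 18]
25. n16.acc = true  [terminal]
26. n17.pre = true  [terminal]
27. n15.fin = 9  [9]
28. n15.wid = true  [f.pre == true]
29. n18.pre = 6  [A₀.pre + 1]
30. n18.tag = true  [B₀.wid == true]
31. n19.acc = false  [terminal]
32. n20.lab = "zv"  [terminal]
33. n21.lab = "ku"  [terminal]
34. n18.val = -2  [A.pre - 8]
35. n23.hot = 24  [terminal]
36. n24.pre = false  [terminal]
37. n22.fin = 13  [d.hot - 11]
38. n22.wid = true  [f.pre == false]
39. n14.val = 17  [B₁.fin + 4]
40. n25.pre = 0  [0]
41. n25.mk = "vv"  ["vv"]
42. n26.pre = -2  [D₀.pre * -1 - 2]
43. n26.mk = "uvv"  ["u" ++ D₀.mk]
44. n27.hot = 20  [terminal]
45. n26.depth = 27  [D.pre + d.hot + 9]
46. n26.tag = 25  [25]
47. n25.depth = 27  [D₁.depth]
48. n25.tag = 26  [D₀.pre * 2 + 26]
49. n13.depth = 3  [A.val - 14]
50. n13.tag = 17  [D₁.depth * 2 - 37]
51. n0.val = 29  [D.depth * 2 + 23]
52. n0.env = false  [C.val == true]

3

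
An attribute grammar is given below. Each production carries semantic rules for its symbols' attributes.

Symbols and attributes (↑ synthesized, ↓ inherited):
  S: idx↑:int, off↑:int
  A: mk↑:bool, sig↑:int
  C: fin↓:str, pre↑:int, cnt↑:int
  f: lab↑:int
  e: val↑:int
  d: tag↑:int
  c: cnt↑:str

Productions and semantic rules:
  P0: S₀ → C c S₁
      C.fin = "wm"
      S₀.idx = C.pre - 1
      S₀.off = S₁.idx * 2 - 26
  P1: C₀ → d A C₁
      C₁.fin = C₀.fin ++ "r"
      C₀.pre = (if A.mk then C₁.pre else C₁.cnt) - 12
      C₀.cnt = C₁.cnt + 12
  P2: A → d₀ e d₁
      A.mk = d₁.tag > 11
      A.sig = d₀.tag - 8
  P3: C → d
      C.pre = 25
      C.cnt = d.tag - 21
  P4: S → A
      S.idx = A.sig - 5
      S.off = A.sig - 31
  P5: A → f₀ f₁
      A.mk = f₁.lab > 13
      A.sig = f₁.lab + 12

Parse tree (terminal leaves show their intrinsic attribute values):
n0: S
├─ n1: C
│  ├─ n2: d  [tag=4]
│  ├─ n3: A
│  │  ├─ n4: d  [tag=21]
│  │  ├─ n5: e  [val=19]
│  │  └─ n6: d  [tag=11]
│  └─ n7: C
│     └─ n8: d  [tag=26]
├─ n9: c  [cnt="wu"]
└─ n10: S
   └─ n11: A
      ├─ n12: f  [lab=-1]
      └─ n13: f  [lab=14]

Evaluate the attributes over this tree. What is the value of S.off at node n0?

1. n1.fin = "wm"  ["wm"]
2. n2.tag = 4  [terminal]
3. n4.tag = 21  [terminal]
4. n5.val = 19  [terminal]
5. n6.tag = 11  [terminal]
6. n3.mk = false  [d₁.tag > 11]
7. n3.sig = 13  [d₀.tag - 8]
8. n7.fin = "wmr"  [C₀.fin ++ "r"]
9. n8.tag = 26  [terminal]
10. n7.pre = 25  [25]
11. n7.cnt = 5  [d.tag - 21]
12. n1.pre = -7  [(if A.mk then C₁.pre else C₁.cnt) - 12]
13. n1.cnt = 17  [C₁.cnt + 12]
14. n9.cnt = "wu"  [terminal]
15. n12.lab = -1  [terminal]
16. n13.lab = 14  [terminal]
17. n11.mk = true  [f₁.lab > 13]
18. n11.sig = 26  [f₁.lab + 12]
19. n10.idx = 21  [A.sig - 5]
20. n10.off = -5  [A.sig - 31]
21. n0.idx = -8  [C.pre - 1]
22. n0.off = 16  [S₁.idx * 2 - 26]

16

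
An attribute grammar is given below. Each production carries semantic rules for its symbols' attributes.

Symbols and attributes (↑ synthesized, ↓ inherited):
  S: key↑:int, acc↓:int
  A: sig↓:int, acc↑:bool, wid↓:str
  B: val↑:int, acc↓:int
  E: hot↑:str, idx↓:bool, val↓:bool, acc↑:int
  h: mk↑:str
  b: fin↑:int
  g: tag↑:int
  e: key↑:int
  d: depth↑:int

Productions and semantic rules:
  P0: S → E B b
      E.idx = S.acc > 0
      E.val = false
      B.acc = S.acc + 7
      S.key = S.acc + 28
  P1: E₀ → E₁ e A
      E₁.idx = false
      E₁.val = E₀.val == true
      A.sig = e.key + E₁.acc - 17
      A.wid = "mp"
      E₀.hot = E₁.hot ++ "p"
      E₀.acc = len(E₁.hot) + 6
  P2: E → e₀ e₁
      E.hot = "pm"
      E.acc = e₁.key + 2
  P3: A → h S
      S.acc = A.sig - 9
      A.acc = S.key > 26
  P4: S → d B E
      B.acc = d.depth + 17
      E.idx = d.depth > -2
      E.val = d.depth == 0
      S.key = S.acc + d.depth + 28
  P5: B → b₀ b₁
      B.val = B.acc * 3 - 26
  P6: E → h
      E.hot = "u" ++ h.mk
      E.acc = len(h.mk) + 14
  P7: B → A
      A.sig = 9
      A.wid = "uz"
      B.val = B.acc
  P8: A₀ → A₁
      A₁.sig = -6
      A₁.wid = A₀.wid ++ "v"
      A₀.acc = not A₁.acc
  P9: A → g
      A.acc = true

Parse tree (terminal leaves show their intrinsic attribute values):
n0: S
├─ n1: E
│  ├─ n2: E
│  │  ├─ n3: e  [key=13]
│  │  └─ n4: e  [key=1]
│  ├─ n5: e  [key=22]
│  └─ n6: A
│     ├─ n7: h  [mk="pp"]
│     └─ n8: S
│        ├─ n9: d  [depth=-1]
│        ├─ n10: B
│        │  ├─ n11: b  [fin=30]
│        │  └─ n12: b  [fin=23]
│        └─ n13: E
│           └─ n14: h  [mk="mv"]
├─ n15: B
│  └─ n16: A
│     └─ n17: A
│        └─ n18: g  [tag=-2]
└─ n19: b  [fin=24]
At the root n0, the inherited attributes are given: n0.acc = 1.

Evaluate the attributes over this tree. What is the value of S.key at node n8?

1. n0.acc = 1  [given at root]
2. n1.idx = true  [S.acc > 0]
3. n1.val = false  [false]
4. n2.idx = false  [false]
5. n2.val = false  [E₀.val == true]
6. n3.key = 13  [terminal]
7. n4.key = 1  [terminal]
8. n2.hot = "pm"  ["pm"]
9. n2.acc = 3  [e₁.key + 2]
10. n5.key = 22  [terminal]
11. n6.sig = 8  [e.key + E₁.acc - 17]
12. n6.wid = "mp"  ["mp"]
13. n7.mk = "pp"  [terminal]
14. n8.acc = -1  [A.sig - 9]
15. n9.depth = -1  [terminal]
16. n10.acc = 16  [d.depth + 17]
17. n11.fin = 30  [terminal]
18. n12.fin = 23  [terminal]
19. n10.val = 22  [B.acc * 3 - 26]
20. n13.idx = true  [d.depth > -2]
21. n13.val = false  [d.depth == 0]
22. n14.mk = "mv"  [terminal]
23. n13.hot = "umv"  ["u" ++ h.mk]
24. n13.acc = 16  [len(h.mk) + 14]
25. n8.key = 26  [S.acc + d.depth + 28]
26. n6.acc = false  [S.key > 26]
27. n1.hot = "pmp"  [E₁.hot ++ "p"]
28. n1.acc = 8  [len(E₁.hot) + 6]
29. n15.acc = 8  [S.acc + 7]
30. n16.sig = 9  [9]
31. n16.wid = "uz"  ["uz"]
32. n17.sig = -6  [-6]
33. n17.wid = "uzv"  [A₀.wid ++ "v"]
34. n18.tag = -2  [terminal]
35. n17.acc = true  [true]
36. n16.acc = false  [not A₁.acc]
37. n15.val = 8  [B.acc]
38. n19.fin = 24  [terminal]
39. n0.key = 29  [S.acc + 28]

26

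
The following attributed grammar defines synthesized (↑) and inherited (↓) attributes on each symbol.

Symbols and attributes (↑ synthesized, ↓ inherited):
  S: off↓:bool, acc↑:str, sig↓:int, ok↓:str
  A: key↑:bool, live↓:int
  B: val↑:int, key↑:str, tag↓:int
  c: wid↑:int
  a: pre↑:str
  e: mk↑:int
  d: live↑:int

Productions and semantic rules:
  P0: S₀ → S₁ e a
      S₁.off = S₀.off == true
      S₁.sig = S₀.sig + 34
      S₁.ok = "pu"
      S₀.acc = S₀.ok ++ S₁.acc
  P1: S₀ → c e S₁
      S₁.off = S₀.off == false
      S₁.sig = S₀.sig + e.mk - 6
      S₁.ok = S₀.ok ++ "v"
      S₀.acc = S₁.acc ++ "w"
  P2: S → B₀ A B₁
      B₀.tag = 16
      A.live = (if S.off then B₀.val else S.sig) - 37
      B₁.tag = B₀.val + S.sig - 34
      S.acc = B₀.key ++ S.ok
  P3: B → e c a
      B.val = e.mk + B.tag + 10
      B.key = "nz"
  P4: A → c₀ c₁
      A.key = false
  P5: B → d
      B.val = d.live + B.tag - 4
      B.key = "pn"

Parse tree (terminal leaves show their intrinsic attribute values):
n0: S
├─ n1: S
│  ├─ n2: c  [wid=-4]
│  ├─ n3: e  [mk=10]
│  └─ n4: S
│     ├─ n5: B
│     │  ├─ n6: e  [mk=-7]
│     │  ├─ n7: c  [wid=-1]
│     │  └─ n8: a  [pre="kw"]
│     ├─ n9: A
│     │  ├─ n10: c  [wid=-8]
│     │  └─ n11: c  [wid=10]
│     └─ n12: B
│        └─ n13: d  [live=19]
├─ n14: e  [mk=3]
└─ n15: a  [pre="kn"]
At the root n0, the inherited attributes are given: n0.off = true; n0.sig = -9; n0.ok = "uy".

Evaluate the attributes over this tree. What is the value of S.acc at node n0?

"uynzpuvw"

1. n0.off = true  [given at root]
2. n0.sig = -9  [given at root]
3. n0.ok = "uy"  [given at root]
4. n1.off = true  [S₀.off == true]
5. n1.sig = 25  [S₀.sig + 34]
6. n1.ok = "pu"  ["pu"]
7. n2.wid = -4  [terminal]
8. n3.mk = 10  [terminal]
9. n4.off = false  [S₀.off == false]
10. n4.sig = 29  [S₀.sig + e.mk - 6]
11. n4.ok = "puv"  [S₀.ok ++ "v"]
12. n5.tag = 16  [16]
13. n6.mk = -7  [terminal]
14. n7.wid = -1  [terminal]
15. n8.pre = "kw"  [terminal]
16. n5.val = 19  [e.mk + B.tag + 10]
17. n5.key = "nz"  ["nz"]
18. n9.live = -8  [(if S.off then B₀.val else S.sig) - 37]
19. n10.wid = -8  [terminal]
20. n11.wid = 10  [terminal]
21. n9.key = false  [false]
22. n12.tag = 14  [B₀.val + S.sig - 34]
23. n13.live = 19  [terminal]
24. n12.val = 29  [d.live + B.tag - 4]
25. n12.key = "pn"  ["pn"]
26. n4.acc = "nzpuv"  [B₀.key ++ S.ok]
27. n1.acc = "nzpuvw"  [S₁.acc ++ "w"]
28. n14.mk = 3  [terminal]
29. n15.pre = "kn"  [terminal]
30. n0.acc = "uynzpuvw"  [S₀.ok ++ S₁.acc]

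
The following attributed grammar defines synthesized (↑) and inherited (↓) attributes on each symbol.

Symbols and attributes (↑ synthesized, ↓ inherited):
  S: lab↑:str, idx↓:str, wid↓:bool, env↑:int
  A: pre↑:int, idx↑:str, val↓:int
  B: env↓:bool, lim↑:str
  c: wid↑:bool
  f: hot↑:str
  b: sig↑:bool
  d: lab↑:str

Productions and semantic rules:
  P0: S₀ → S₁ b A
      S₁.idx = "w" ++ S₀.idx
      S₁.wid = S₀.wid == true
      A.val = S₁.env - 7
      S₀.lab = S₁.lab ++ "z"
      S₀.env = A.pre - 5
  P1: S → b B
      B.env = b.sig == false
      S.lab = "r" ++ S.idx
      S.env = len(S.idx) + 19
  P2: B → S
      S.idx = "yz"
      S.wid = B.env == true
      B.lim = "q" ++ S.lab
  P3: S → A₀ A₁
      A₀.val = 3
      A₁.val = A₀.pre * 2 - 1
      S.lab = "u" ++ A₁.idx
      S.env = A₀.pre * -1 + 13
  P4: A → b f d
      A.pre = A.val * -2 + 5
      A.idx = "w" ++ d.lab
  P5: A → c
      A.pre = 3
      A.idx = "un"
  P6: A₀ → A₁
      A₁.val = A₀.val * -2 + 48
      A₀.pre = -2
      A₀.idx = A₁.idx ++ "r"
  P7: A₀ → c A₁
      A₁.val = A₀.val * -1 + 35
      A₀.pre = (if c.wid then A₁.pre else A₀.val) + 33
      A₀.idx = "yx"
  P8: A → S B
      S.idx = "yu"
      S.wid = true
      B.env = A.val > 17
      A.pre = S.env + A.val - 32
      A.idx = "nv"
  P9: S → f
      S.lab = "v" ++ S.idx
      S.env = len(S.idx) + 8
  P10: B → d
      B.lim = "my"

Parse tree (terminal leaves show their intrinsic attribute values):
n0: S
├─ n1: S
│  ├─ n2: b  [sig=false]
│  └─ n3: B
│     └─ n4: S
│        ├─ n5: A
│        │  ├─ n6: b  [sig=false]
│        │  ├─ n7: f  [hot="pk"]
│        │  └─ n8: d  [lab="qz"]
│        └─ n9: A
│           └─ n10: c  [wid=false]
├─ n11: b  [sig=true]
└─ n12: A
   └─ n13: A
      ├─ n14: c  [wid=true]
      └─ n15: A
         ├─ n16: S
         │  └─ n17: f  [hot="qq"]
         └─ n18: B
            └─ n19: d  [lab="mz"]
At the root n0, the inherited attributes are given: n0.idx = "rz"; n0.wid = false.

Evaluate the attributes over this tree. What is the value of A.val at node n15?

1. n0.idx = "rz"  [given at root]
2. n0.wid = false  [given at root]
3. n1.idx = "wrz"  ["w" ++ S₀.idx]
4. n1.wid = false  [S₀.wid == true]
5. n2.sig = false  [terminal]
6. n3.env = true  [b.sig == false]
7. n4.idx = "yz"  ["yz"]
8. n4.wid = true  [B.env == true]
9. n5.val = 3  [3]
10. n6.sig = false  [terminal]
11. n7.hot = "pk"  [terminal]
12. n8.lab = "qz"  [terminal]
13. n5.pre = -1  [A.val * -2 + 5]
14. n5.idx = "wqz"  ["w" ++ d.lab]
15. n9.val = -3  [A₀.pre * 2 - 1]
16. n10.wid = false  [terminal]
17. n9.pre = 3  [3]
18. n9.idx = "un"  ["un"]
19. n4.lab = "uun"  ["u" ++ A₁.idx]
20. n4.env = 14  [A₀.pre * -1 + 13]
21. n3.lim = "quun"  ["q" ++ S.lab]
22. n1.lab = "rwrz"  ["r" ++ S.idx]
23. n1.env = 22  [len(S.idx) + 19]
24. n11.sig = true  [terminal]
25. n12.val = 15  [S₁.env - 7]
26. n13.val = 18  [A₀.val * -2 + 48]
27. n14.wid = true  [terminal]
28. n15.val = 17  [A₀.val * -1 + 35]
29. n16.idx = "yu"  ["yu"]
30. n16.wid = true  [true]
31. n17.hot = "qq"  [terminal]
32. n16.lab = "vyu"  ["v" ++ S.idx]
33. n16.env = 10  [len(S.idx) + 8]
34. n18.env = false  [A.val > 17]
35. n19.lab = "mz"  [terminal]
36. n18.lim = "my"  ["my"]
37. n15.pre = -5  [S.env + A.val - 32]
38. n15.idx = "nv"  ["nv"]
39. n13.pre = 28  [(if c.wid then A₁.pre else A₀.val) + 33]
40. n13.idx = "yx"  ["yx"]
41. n12.pre = -2  [-2]
42. n12.idx = "yxr"  [A₁.idx ++ "r"]
43. n0.lab = "rwrzz"  [S₁.lab ++ "z"]
44. n0.env = -7  [A.pre - 5]

17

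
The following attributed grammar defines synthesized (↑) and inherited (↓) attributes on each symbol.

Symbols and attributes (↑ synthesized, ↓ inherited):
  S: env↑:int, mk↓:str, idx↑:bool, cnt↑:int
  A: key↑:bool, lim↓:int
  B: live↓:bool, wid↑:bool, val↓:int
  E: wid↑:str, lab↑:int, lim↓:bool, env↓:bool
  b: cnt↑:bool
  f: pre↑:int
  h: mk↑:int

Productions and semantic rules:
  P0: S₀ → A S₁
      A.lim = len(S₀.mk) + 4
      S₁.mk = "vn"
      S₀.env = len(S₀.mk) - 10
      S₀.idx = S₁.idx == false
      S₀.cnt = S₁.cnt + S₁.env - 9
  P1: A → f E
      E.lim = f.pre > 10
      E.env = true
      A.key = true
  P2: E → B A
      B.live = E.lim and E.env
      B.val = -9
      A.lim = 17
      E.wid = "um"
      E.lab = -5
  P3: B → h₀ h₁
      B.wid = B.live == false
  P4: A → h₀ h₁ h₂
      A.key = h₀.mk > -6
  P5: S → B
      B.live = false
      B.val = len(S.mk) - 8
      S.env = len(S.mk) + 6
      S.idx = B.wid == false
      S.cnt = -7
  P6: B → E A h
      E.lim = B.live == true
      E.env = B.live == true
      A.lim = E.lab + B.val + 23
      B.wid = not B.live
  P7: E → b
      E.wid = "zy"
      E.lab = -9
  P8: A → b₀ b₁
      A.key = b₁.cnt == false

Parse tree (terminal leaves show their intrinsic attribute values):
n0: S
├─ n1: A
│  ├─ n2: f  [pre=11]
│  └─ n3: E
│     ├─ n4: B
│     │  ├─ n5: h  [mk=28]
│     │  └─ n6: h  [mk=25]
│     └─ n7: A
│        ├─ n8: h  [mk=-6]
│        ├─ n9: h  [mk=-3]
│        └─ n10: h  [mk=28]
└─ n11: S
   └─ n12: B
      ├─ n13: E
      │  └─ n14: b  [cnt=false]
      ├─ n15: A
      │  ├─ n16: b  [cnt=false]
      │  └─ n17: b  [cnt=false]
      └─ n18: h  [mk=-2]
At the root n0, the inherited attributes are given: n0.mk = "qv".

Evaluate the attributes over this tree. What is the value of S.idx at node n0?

true

1. n0.mk = "qv"  [given at root]
2. n1.lim = 6  [len(S₀.mk) + 4]
3. n2.pre = 11  [terminal]
4. n3.lim = true  [f.pre > 10]
5. n3.env = true  [true]
6. n4.live = true  [E.lim and E.env]
7. n4.val = -9  [-9]
8. n5.mk = 28  [terminal]
9. n6.mk = 25  [terminal]
10. n4.wid = false  [B.live == false]
11. n7.lim = 17  [17]
12. n8.mk = -6  [terminal]
13. n9.mk = -3  [terminal]
14. n10.mk = 28  [terminal]
15. n7.key = false  [h₀.mk > -6]
16. n3.wid = "um"  ["um"]
17. n3.lab = -5  [-5]
18. n1.key = true  [true]
19. n11.mk = "vn"  ["vn"]
20. n12.live = false  [false]
21. n12.val = -6  [len(S.mk) - 8]
22. n13.lim = false  [B.live == true]
23. n13.env = false  [B.live == true]
24. n14.cnt = false  [terminal]
25. n13.wid = "zy"  ["zy"]
26. n13.lab = -9  [-9]
27. n15.lim = 8  [E.lab + B.val + 23]
28. n16.cnt = false  [terminal]
29. n17.cnt = false  [terminal]
30. n15.key = true  [b₁.cnt == false]
31. n18.mk = -2  [terminal]
32. n12.wid = true  [not B.live]
33. n11.env = 8  [len(S.mk) + 6]
34. n11.idx = false  [B.wid == false]
35. n11.cnt = -7  [-7]
36. n0.env = -8  [len(S₀.mk) - 10]
37. n0.idx = true  [S₁.idx == false]
38. n0.cnt = -8  [S₁.cnt + S₁.env - 9]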